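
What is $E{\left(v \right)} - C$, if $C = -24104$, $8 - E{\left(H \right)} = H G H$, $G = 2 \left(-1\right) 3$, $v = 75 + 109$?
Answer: $227248$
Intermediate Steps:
$v = 184$
$G = -6$ ($G = \left(-2\right) 3 = -6$)
$E{\left(H \right)} = 8 + 6 H^{2}$ ($E{\left(H \right)} = 8 - H \left(-6\right) H = 8 - - 6 H H = 8 - - 6 H^{2} = 8 + 6 H^{2}$)
$E{\left(v \right)} - C = \left(8 + 6 \cdot 184^{2}\right) - -24104 = \left(8 + 6 \cdot 33856\right) + 24104 = \left(8 + 203136\right) + 24104 = 203144 + 24104 = 227248$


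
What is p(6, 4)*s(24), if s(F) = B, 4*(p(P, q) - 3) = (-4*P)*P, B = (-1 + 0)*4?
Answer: 132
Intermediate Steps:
B = -4 (B = -1*4 = -4)
p(P, q) = 3 - P² (p(P, q) = 3 + ((-4*P)*P)/4 = 3 + (-4*P²)/4 = 3 - P²)
s(F) = -4
p(6, 4)*s(24) = (3 - 1*6²)*(-4) = (3 - 1*36)*(-4) = (3 - 36)*(-4) = -33*(-4) = 132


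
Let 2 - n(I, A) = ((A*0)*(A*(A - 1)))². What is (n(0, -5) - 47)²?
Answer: 2025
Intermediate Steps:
n(I, A) = 2 (n(I, A) = 2 - ((A*0)*(A*(A - 1)))² = 2 - (0*(A*(-1 + A)))² = 2 - 1*0² = 2 - 1*0 = 2 + 0 = 2)
(n(0, -5) - 47)² = (2 - 47)² = (-45)² = 2025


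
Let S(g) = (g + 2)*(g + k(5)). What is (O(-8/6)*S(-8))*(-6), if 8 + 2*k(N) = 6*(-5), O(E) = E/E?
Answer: -972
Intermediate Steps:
O(E) = 1
k(N) = -19 (k(N) = -4 + (6*(-5))/2 = -4 + (½)*(-30) = -4 - 15 = -19)
S(g) = (-19 + g)*(2 + g) (S(g) = (g + 2)*(g - 19) = (2 + g)*(-19 + g) = (-19 + g)*(2 + g))
(O(-8/6)*S(-8))*(-6) = (1*(-38 + (-8)² - 17*(-8)))*(-6) = (1*(-38 + 64 + 136))*(-6) = (1*162)*(-6) = 162*(-6) = -972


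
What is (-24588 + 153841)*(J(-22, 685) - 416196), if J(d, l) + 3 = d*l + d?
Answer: -55745655623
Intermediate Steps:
J(d, l) = -3 + d + d*l (J(d, l) = -3 + (d*l + d) = -3 + (d + d*l) = -3 + d + d*l)
(-24588 + 153841)*(J(-22, 685) - 416196) = (-24588 + 153841)*((-3 - 22 - 22*685) - 416196) = 129253*((-3 - 22 - 15070) - 416196) = 129253*(-15095 - 416196) = 129253*(-431291) = -55745655623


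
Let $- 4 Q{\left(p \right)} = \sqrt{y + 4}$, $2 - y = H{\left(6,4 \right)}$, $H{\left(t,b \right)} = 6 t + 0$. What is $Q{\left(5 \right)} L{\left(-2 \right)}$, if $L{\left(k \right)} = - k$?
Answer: $- \frac{i \sqrt{30}}{2} \approx - 2.7386 i$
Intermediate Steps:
$H{\left(t,b \right)} = 6 t$
$y = -34$ ($y = 2 - 6 \cdot 6 = 2 - 36 = -34$)
$Q{\left(p \right)} = - \frac{i \sqrt{30}}{4}$ ($Q{\left(p \right)} = - \frac{\sqrt{-34 + 4}}{4} = - \frac{\sqrt{-30}}{4} = - \frac{i \sqrt{30}}{4}$)
$Q{\left(5 \right)} L{\left(-2 \right)} = - \frac{i \sqrt{30}}{4} \left(\left(-1\right) \left(-2\right)\right) = - \frac{i \sqrt{30}}{4} \cdot 2 = - \frac{i \sqrt{30}}{2}$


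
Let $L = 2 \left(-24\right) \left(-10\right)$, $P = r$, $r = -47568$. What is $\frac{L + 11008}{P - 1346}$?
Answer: $- \frac{5744}{24457} \approx -0.23486$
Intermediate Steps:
$P = -47568$
$L = 480$ ($L = \left(-48\right) \left(-10\right) = 480$)
$\frac{L + 11008}{P - 1346} = \frac{480 + 11008}{-47568 - 1346} = \frac{11488}{-48914} = 11488 \left(- \frac{1}{48914}\right) = - \frac{5744}{24457}$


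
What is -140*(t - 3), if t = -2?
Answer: 700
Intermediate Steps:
-140*(t - 3) = -140*(-2 - 3) = -140*(-5) = -14*(-50) = 700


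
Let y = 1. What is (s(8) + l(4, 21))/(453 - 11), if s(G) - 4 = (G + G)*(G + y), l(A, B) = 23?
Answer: 171/442 ≈ 0.38688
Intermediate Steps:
s(G) = 4 + 2*G*(1 + G) (s(G) = 4 + (G + G)*(G + 1) = 4 + (2*G)*(1 + G) = 4 + 2*G*(1 + G))
(s(8) + l(4, 21))/(453 - 11) = ((4 + 2*8 + 2*8²) + 23)/(453 - 11) = ((4 + 16 + 2*64) + 23)/442 = ((4 + 16 + 128) + 23)*(1/442) = (148 + 23)*(1/442) = 171*(1/442) = 171/442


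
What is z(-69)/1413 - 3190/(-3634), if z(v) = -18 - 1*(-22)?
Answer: 2261003/2567421 ≈ 0.88065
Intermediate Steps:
z(v) = 4 (z(v) = -18 + 22 = 4)
z(-69)/1413 - 3190/(-3634) = 4/1413 - 3190/(-3634) = 4*(1/1413) - 3190*(-1/3634) = 4/1413 + 1595/1817 = 2261003/2567421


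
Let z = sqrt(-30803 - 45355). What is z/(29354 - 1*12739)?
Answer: 3*I*sqrt(8462)/16615 ≈ 0.01661*I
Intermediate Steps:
z = 3*I*sqrt(8462) (z = sqrt(-76158) = 3*I*sqrt(8462) ≈ 275.97*I)
z/(29354 - 1*12739) = (3*I*sqrt(8462))/(29354 - 1*12739) = (3*I*sqrt(8462))/(29354 - 12739) = (3*I*sqrt(8462))/16615 = (3*I*sqrt(8462))*(1/16615) = 3*I*sqrt(8462)/16615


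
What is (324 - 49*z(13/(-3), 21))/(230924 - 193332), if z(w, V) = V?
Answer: -705/37592 ≈ -0.018754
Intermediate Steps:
(324 - 49*z(13/(-3), 21))/(230924 - 193332) = (324 - 49*21)/(230924 - 193332) = (324 - 1029)/37592 = -705*1/37592 = -705/37592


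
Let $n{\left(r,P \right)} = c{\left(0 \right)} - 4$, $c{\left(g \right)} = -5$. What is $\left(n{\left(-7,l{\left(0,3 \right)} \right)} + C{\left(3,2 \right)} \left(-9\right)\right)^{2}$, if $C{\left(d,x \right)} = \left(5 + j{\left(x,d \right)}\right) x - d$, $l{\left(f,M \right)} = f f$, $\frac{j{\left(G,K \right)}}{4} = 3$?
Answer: $82944$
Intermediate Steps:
$j{\left(G,K \right)} = 12$ ($j{\left(G,K \right)} = 4 \cdot 3 = 12$)
$l{\left(f,M \right)} = f^{2}$
$C{\left(d,x \right)} = - d + 17 x$ ($C{\left(d,x \right)} = \left(5 + 12\right) x - d = 17 x - d = - d + 17 x$)
$n{\left(r,P \right)} = -9$ ($n{\left(r,P \right)} = -5 - 4 = -9$)
$\left(n{\left(-7,l{\left(0,3 \right)} \right)} + C{\left(3,2 \right)} \left(-9\right)\right)^{2} = \left(-9 + \left(\left(-1\right) 3 + 17 \cdot 2\right) \left(-9\right)\right)^{2} = \left(-9 + \left(-3 + 34\right) \left(-9\right)\right)^{2} = \left(-9 + 31 \left(-9\right)\right)^{2} = \left(-9 - 279\right)^{2} = \left(-288\right)^{2} = 82944$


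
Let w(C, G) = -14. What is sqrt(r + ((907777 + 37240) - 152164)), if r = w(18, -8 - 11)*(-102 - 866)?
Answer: sqrt(806405) ≈ 898.00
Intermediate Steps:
r = 13552 (r = -14*(-102 - 866) = -14*(-968) = 13552)
sqrt(r + ((907777 + 37240) - 152164)) = sqrt(13552 + ((907777 + 37240) - 152164)) = sqrt(13552 + (945017 - 152164)) = sqrt(13552 + 792853) = sqrt(806405)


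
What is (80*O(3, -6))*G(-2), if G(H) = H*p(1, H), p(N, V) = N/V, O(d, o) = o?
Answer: -480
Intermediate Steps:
G(H) = 1 (G(H) = H*(1/H) = H/H = 1)
(80*O(3, -6))*G(-2) = (80*(-6))*1 = -480*1 = -480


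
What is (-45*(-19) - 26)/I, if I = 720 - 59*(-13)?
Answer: 829/1487 ≈ 0.55750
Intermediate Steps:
I = 1487 (I = 720 + 767 = 1487)
(-45*(-19) - 26)/I = (-45*(-19) - 26)/1487 = (855 - 26)*(1/1487) = 829*(1/1487) = 829/1487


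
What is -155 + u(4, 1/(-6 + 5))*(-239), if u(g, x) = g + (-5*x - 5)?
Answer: -1111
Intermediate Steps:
u(g, x) = -5 + g - 5*x (u(g, x) = g + (-5 - 5*x) = -5 + g - 5*x)
-155 + u(4, 1/(-6 + 5))*(-239) = -155 + (-5 + 4 - 5/(-6 + 5))*(-239) = -155 + (-5 + 4 - 5/(-1))*(-239) = -155 + (-5 + 4 - 5*(-1))*(-239) = -155 + (-5 + 4 + 5)*(-239) = -155 + 4*(-239) = -155 - 956 = -1111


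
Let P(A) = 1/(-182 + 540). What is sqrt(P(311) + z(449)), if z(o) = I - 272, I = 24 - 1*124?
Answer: 5*I*sqrt(1907066)/358 ≈ 19.287*I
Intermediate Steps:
P(A) = 1/358
I = -100 (I = 24 - 124 = -100)
z(o) = -372 (z(o) = -100 - 272 = -372)
sqrt(P(311) + z(449)) = sqrt(1/358 - 372) = sqrt(-133175/358) = 5*I*sqrt(1907066)/358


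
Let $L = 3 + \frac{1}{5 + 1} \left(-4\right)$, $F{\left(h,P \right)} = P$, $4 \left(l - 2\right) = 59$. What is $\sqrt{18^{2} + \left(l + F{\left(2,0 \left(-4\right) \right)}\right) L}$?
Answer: $\frac{\sqrt{13071}}{6} \approx 19.055$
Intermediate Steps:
$l = \frac{67}{4}$ ($l = 2 + \frac{1}{4} \cdot 59 = 2 + \frac{59}{4} = \frac{67}{4} \approx 16.75$)
$L = \frac{7}{3}$ ($L = 3 + \frac{1}{6} \left(-4\right) = 3 - \frac{2}{3} = \frac{7}{3} \approx 2.3333$)
$\sqrt{18^{2} + \left(l + F{\left(2,0 \left(-4\right) \right)}\right) L} = \sqrt{18^{2} + \left(\frac{67}{4} + 0 \left(-4\right)\right) \frac{7}{3}} = \sqrt{324 + \left(\frac{67}{4} + 0\right) \frac{7}{3}} = \sqrt{324 + \frac{67}{4} \cdot \frac{7}{3}} = \sqrt{324 + \frac{469}{12}} = \sqrt{\frac{4357}{12}} = \frac{\sqrt{13071}}{6}$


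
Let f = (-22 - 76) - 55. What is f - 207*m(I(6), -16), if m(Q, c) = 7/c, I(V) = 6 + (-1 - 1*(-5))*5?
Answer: -999/16 ≈ -62.438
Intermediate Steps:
f = -153 (f = -98 - 55 = -153)
I(V) = 26 (I(V) = 6 + (-1 + 5)*5 = 6 + 4*5 = 6 + 20 = 26)
f - 207*m(I(6), -16) = -153 - 1449/(-16) = -153 - 1449*(-1)/16 = -153 - 207*(-7/16) = -153 + 1449/16 = -999/16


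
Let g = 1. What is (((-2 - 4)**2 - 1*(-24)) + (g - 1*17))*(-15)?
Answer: -660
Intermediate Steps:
(((-2 - 4)**2 - 1*(-24)) + (g - 1*17))*(-15) = (((-2 - 4)**2 - 1*(-24)) + (1 - 1*17))*(-15) = (((-6)**2 + 24) + (1 - 17))*(-15) = ((36 + 24) - 16)*(-15) = (60 - 16)*(-15) = 44*(-15) = -660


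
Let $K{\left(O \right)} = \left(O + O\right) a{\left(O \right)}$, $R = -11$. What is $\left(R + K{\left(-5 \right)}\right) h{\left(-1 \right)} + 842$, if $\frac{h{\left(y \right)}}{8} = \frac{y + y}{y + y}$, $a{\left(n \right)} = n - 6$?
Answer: $1634$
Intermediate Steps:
$a{\left(n \right)} = -6 + n$ ($a{\left(n \right)} = n - 6 = -6 + n$)
$h{\left(y \right)} = 8$ ($h{\left(y \right)} = 8 \frac{y + y}{y + y} = 8 \frac{2 y}{2 y} = 8 \cdot 2 y \frac{1}{2 y} = 8 \cdot 1 = 8$)
$K{\left(O \right)} = 2 O \left(-6 + O\right)$ ($K{\left(O \right)} = \left(O + O\right) \left(-6 + O\right) = 2 O \left(-6 + O\right)$)
$\left(R + K{\left(-5 \right)}\right) h{\left(-1 \right)} + 842 = \left(-11 + 2 \left(-5\right) \left(-6 - 5\right)\right) 8 + 842 = \left(-11 + 2 \left(-5\right) \left(-11\right)\right) 8 + 842 = \left(-11 + 110\right) 8 + 842 = 99 \cdot 8 + 842 = 792 + 842 = 1634$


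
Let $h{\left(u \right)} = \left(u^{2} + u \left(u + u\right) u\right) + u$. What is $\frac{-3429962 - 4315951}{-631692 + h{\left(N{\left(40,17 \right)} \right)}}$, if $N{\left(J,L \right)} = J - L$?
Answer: $\frac{7745913}{606806} \approx 12.765$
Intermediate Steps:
$h{\left(u \right)} = u + u^{2} + 2 u^{3}$ ($h{\left(u \right)} = \left(u^{2} + u 2 u u\right) + u = \left(u^{2} + 2 u^{2} u\right) + u = \left(u^{2} + 2 u^{3}\right) + u = u + u^{2} + 2 u^{3}$)
$\frac{-3429962 - 4315951}{-631692 + h{\left(N{\left(40,17 \right)} \right)}} = \frac{-3429962 - 4315951}{-631692 + \left(40 - 17\right) \left(1 + \left(40 - 17\right) + 2 \left(40 - 17\right)^{2}\right)} = - \frac{7745913}{-631692 + \left(40 - 17\right) \left(1 + \left(40 - 17\right) + 2 \left(40 - 17\right)^{2}\right)} = - \frac{7745913}{-631692 + 23 \left(1 + 23 + 2 \cdot 23^{2}\right)} = - \frac{7745913}{-631692 + 23 \left(1 + 23 + 2 \cdot 529\right)} = - \frac{7745913}{-631692 + 23 \left(1 + 23 + 1058\right)} = - \frac{7745913}{-631692 + 23 \cdot 1082} = - \frac{7745913}{-631692 + 24886} = - \frac{7745913}{-606806} = \left(-7745913\right) \left(- \frac{1}{606806}\right) = \frac{7745913}{606806}$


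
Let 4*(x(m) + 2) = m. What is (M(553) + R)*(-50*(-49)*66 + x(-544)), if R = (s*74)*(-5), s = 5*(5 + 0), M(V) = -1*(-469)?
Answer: -1418675922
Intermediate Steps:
x(m) = -2 + m/4
M(V) = 469
s = 25 (s = 5*5 = 25)
R = -9250 (R = (25*74)*(-5) = 1850*(-5) = -9250)
(M(553) + R)*(-50*(-49)*66 + x(-544)) = (469 - 9250)*(-50*(-49)*66 + (-2 + (1/4)*(-544))) = -8781*(2450*66 + (-2 - 136)) = -8781*(161700 - 138) = -8781*161562 = -1418675922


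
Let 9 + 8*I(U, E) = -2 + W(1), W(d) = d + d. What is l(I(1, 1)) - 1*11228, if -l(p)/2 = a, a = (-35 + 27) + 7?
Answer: -11226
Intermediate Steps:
W(d) = 2*d
a = -1 (a = -8 + 7 = -1)
I(U, E) = -9/8 (I(U, E) = -9/8 + (-2 + 2*1)/8 = -9/8 + (-2 + 2)/8 = -9/8 + (⅛)*0 = -9/8 + 0 = -9/8)
l(p) = 2 (l(p) = -2*(-1) = 2)
l(I(1, 1)) - 1*11228 = 2 - 1*11228 = 2 - 11228 = -11226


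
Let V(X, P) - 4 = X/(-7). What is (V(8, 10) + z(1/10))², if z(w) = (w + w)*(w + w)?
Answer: 257049/30625 ≈ 8.3934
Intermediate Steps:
V(X, P) = 4 - X/7 (V(X, P) = 4 + X/(-7) = 4 + X*(-⅐) = 4 - X/7)
z(w) = 4*w² (z(w) = (2*w)*(2*w) = 4*w²)
(V(8, 10) + z(1/10))² = ((4 - ⅐*8) + 4*(1/10)²)² = ((4 - 8/7) + 4*(⅒)²)² = (20/7 + 4*(1/100))² = (20/7 + 1/25)² = (507/175)² = 257049/30625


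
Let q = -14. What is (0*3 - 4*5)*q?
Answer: 280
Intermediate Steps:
(0*3 - 4*5)*q = (0*3 - 4*5)*(-14) = (0 - 20)*(-14) = -20*(-14) = 280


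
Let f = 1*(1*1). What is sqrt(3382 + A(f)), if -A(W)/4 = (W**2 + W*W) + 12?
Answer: sqrt(3326) ≈ 57.672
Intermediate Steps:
f = 1 (f = 1*1 = 1)
A(W) = -48 - 8*W**2 (A(W) = -4*((W**2 + W*W) + 12) = -4*((W**2 + W**2) + 12) = -4*(2*W**2 + 12) = -4*(12 + 2*W**2) = -48 - 8*W**2)
sqrt(3382 + A(f)) = sqrt(3382 + (-48 - 8*1**2)) = sqrt(3382 + (-48 - 8*1)) = sqrt(3382 + (-48 - 8)) = sqrt(3382 - 56) = sqrt(3326)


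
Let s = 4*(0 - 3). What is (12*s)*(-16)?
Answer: 2304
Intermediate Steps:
s = -12 (s = 4*(-3) = -12)
(12*s)*(-16) = (12*(-12))*(-16) = -144*(-16) = 2304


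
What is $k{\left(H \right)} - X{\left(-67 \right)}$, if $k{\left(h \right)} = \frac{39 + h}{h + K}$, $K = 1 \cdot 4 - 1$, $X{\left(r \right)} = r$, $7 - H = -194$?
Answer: $\frac{1159}{17} \approx 68.177$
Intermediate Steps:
$H = 201$ ($H = 7 - -194 = 7 + 194 = 201$)
$K = 3$ ($K = 4 - 1 = 3$)
$k{\left(h \right)} = \frac{39 + h}{3 + h}$ ($k{\left(h \right)} = \frac{39 + h}{h + 3} = \frac{39 + h}{3 + h}$)
$k{\left(H \right)} - X{\left(-67 \right)} = \frac{39 + 201}{3 + 201} - -67 = \frac{1}{204} \cdot 240 + 67 = \frac{20}{17} + 67 = \frac{1159}{17}$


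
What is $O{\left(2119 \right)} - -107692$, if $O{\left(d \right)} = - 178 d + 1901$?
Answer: $-267589$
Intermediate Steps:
$O{\left(d \right)} = 1901 - 178 d$
$O{\left(2119 \right)} - -107692 = \left(1901 - 377182\right) - -107692 = \left(1901 - 377182\right) + 107692 = -375281 + 107692 = -267589$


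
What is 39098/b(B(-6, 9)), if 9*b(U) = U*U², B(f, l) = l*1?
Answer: 39098/81 ≈ 482.69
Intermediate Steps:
B(f, l) = l
b(U) = U³/9 (b(U) = (U*U²)/9 = U³/9)
39098/b(B(-6, 9)) = 39098/(((⅑)*9³)) = 39098/(((⅑)*729)) = 39098/81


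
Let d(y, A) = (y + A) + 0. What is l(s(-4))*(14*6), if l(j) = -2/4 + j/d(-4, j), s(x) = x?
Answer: 0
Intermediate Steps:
d(y, A) = A + y (d(y, A) = (A + y) + 0 = A + y)
l(j) = -1/2 + j/(-4 + j) (l(j) = -2/4 + j/(j - 4) = -2*1/4 + j/(-4 + j) = -1/2 + j/(-4 + j))
l(s(-4))*(14*6) = ((4 - 4)/(2*(-4 - 4)))*(14*6) = ((1/2)*0/(-8))*84 = ((1/2)*(-1/8)*0)*84 = 0*84 = 0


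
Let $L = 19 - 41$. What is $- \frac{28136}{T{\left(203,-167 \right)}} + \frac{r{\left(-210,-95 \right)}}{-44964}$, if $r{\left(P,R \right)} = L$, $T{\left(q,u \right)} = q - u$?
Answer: $- \frac{316274741}{4159170} \approx -76.043$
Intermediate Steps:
$L = -22$ ($L = 19 - 41 = -22$)
$r{\left(P,R \right)} = -22$
$- \frac{28136}{T{\left(203,-167 \right)}} + \frac{r{\left(-210,-95 \right)}}{-44964} = - \frac{28136}{203 - -167} - \frac{22}{-44964} = - \frac{28136}{203 + 167} - - \frac{11}{22482} = - \frac{28136}{370} + \frac{11}{22482} = \left(-28136\right) \frac{1}{370} + \frac{11}{22482} = - \frac{14068}{185} + \frac{11}{22482} = - \frac{316274741}{4159170}$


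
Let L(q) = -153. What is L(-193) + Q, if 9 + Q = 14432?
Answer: 14270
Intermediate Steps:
Q = 14423 (Q = -9 + 14432 = 14423)
L(-193) + Q = -153 + 14423 = 14270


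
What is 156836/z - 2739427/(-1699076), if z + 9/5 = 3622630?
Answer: 50952008927887/30775603157716 ≈ 1.6556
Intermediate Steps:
z = 18113141/5 (z = -9/5 + 3622630 = 18113141/5 ≈ 3.6226e+6)
156836/z - 2739427/(-1699076) = 156836/(18113141/5) - 2739427/(-1699076) = 156836*(5/18113141) - 2739427*(-1/1699076) = 784180/18113141 + 2739427/1699076 = 50952008927887/30775603157716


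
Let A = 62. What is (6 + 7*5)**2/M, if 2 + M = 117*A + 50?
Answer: 1681/7302 ≈ 0.23021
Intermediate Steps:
M = 7302 (M = -2 + (117*62 + 50) = -2 + (7254 + 50) = -2 + 7304 = 7302)
(6 + 7*5)**2/M = (6 + 7*5)**2/7302 = (6 + 35)**2*(1/7302) = 41**2*(1/7302) = 1681*(1/7302) = 1681/7302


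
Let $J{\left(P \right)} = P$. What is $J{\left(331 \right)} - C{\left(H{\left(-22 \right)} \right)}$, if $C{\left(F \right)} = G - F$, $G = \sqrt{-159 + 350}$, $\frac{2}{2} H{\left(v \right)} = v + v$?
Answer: $287 - \sqrt{191} \approx 273.18$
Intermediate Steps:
$H{\left(v \right)} = 2 v$ ($H{\left(v \right)} = v + v = 2 v$)
$G = \sqrt{191} \approx 13.82$
$C{\left(F \right)} = \sqrt{191} - F$
$J{\left(331 \right)} - C{\left(H{\left(-22 \right)} \right)} = 331 - \left(\sqrt{191} - 2 \left(-22\right)\right) = 331 - \left(\sqrt{191} - -44\right) = 331 - \left(\sqrt{191} + 44\right) = 331 - \left(44 + \sqrt{191}\right) = 287 - \sqrt{191}$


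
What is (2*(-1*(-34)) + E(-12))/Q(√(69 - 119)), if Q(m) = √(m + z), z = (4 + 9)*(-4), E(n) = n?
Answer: 56/√(-52 + 5*I*√2) ≈ 0.52199 - 7.7127*I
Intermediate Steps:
z = -52 (z = 13*(-4) = -52)
Q(m) = √(-52 + m) (Q(m) = √(m - 52) = √(-52 + m))
(2*(-1*(-34)) + E(-12))/Q(√(69 - 119)) = (2*(-1*(-34)) - 12)/(√(-52 + √(69 - 119))) = (2*34 - 12)/(√(-52 + √(-50))) = (68 - 12)/(√(-52 + 5*I*√2)) = 56/√(-52 + 5*I*√2)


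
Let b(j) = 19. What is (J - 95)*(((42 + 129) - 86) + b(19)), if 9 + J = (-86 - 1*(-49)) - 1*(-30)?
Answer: -11544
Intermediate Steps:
J = -16 (J = -9 + ((-86 - 1*(-49)) - 1*(-30)) = -9 + ((-86 + 49) + 30) = -9 + (-37 + 30) = -9 - 7 = -16)
(J - 95)*(((42 + 129) - 86) + b(19)) = (-16 - 95)*(((42 + 129) - 86) + 19) = -111*((171 - 86) + 19) = -111*(85 + 19) = -111*104 = -11544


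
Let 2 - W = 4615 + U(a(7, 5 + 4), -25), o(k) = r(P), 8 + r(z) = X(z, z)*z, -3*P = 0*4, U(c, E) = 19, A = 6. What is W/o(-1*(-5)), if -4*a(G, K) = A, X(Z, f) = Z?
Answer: 579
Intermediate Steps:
a(G, K) = -3/2 (a(G, K) = -¼*6 = -3/2)
P = 0 (P = -0*4 = -⅓*0 = 0)
r(z) = -8 + z² (r(z) = -8 + z*z = -8 + z²)
o(k) = -8 (o(k) = -8 + 0² = -8 + 0 = -8)
W = -4632 (W = 2 - (4615 + 19) = 2 - 1*4634 = 2 - 4634 = -4632)
W/o(-1*(-5)) = -4632/(-8) = -4632*(-⅛) = 579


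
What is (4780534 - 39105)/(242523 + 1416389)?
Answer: 4741429/1658912 ≈ 2.8582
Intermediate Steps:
(4780534 - 39105)/(242523 + 1416389) = 4741429/1658912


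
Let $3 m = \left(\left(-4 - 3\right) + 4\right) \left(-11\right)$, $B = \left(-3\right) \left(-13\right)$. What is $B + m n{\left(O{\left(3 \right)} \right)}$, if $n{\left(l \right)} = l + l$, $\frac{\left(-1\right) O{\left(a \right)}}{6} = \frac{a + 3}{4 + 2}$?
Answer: $-93$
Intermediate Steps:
$B = 39$
$m = 11$ ($m = \frac{\left(\left(-4 - 3\right) + 4\right) \left(-11\right)}{3} = \frac{\left(-7 + 4\right) \left(-11\right)}{3} = \frac{\left(-3\right) \left(-11\right)}{3} = \frac{1}{3} \cdot 33 = 11$)
$O{\left(a \right)} = -3 - a$ ($O{\left(a \right)} = - 6 \frac{a + 3}{4 + 2} = - 6 \frac{3 + a}{6} = - 6 \left(3 + a\right) \frac{1}{6} = - 6 \left(\frac{1}{2} + \frac{a}{6}\right) = -3 - a$)
$n{\left(l \right)} = 2 l$
$B + m n{\left(O{\left(3 \right)} \right)} = 39 + 11 \cdot 2 \left(-3 - 3\right) = 39 + 11 \cdot 2 \left(-6\right) = 39 + 11 \left(-12\right) = 39 - 132 = -93$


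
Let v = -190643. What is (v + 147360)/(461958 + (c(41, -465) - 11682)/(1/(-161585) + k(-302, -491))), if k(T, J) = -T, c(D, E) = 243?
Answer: -704050930109/7513695721029 ≈ -0.093702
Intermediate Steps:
(v + 147360)/(461958 + (c(41, -465) - 11682)/(1/(-161585) + k(-302, -491))) = (-190643 + 147360)/(461958 + (243 - 11682)/(1/(-161585) - 1*(-302))) = -43283/(461958 - 11439/(-1/161585 + 302)) = -43283/(461958 - 11439/48798669/161585) = -43283/(461958 - 11439*161585/48798669) = -43283/(461958 - 616123605/16266223) = -43283/7513695721029/16266223 = -43283*16266223/7513695721029 = -704050930109/7513695721029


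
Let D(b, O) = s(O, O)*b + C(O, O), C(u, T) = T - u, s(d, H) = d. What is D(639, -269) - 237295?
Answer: -409186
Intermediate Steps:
D(b, O) = O*b (D(b, O) = O*b + (O - O) = O*b + 0 = O*b)
D(639, -269) - 237295 = -269*639 - 237295 = -171891 - 237295 = -409186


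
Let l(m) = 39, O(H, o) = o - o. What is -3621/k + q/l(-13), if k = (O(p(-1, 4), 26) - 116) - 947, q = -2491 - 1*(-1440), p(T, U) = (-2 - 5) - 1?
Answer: -975994/41457 ≈ -23.542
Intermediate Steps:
p(T, U) = -8 (p(T, U) = -7 - 1 = -8)
q = -1051 (q = -2491 + 1440 = -1051)
O(H, o) = 0
k = -1063 (k = (0 - 116) - 947 = -116 - 947 = -1063)
-3621/k + q/l(-13) = -3621/(-1063) - 1051/39 = -3621*(-1/1063) - 1051*1/39 = 3621/1063 - 1051/39 = -975994/41457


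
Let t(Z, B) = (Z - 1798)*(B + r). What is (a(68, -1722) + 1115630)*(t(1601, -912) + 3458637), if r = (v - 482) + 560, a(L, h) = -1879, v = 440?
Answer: 3938507542505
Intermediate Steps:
r = 518 (r = (440 - 482) + 560 = -42 + 560 = 518)
t(Z, B) = (-1798 + Z)*(518 + B) (t(Z, B) = (Z - 1798)*(B + 518) = (-1798 + Z)*(518 + B))
(a(68, -1722) + 1115630)*(t(1601, -912) + 3458637) = (-1879 + 1115630)*((-931364 - 1798*(-912) + 518*1601 - 912*1601) + 3458637) = 1113751*((-931364 + 1639776 + 829318 - 1460112) + 3458637) = 1113751*(77618 + 3458637) = 1113751*3536255 = 3938507542505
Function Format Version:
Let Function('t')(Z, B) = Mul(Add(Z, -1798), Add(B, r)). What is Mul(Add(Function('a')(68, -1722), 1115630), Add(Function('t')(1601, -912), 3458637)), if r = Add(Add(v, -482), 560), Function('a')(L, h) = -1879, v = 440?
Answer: 3938507542505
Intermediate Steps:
r = 518 (r = Add(Add(440, -482), 560) = Add(-42, 560) = 518)
Function('t')(Z, B) = Mul(Add(-1798, Z), Add(518, B)) (Function('t')(Z, B) = Mul(Add(Z, -1798), Add(B, 518)) = Mul(Add(-1798, Z), Add(518, B)))
Mul(Add(Function('a')(68, -1722), 1115630), Add(Function('t')(1601, -912), 3458637)) = Mul(Add(-1879, 1115630), Add(Add(-931364, Mul(-1798, -912), Mul(518, 1601), Mul(-912, 1601)), 3458637)) = Mul(1113751, Add(Add(-931364, 1639776, 829318, -1460112), 3458637)) = Mul(1113751, Add(77618, 3458637)) = Mul(1113751, 3536255) = 3938507542505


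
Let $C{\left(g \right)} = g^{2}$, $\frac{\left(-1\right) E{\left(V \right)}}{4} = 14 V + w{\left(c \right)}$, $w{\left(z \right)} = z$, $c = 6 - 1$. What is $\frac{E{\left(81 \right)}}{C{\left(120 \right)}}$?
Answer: $- \frac{1139}{3600} \approx -0.31639$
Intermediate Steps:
$c = 5$ ($c = 6 - 1 = 5$)
$E{\left(V \right)} = -20 - 56 V$ ($E{\left(V \right)} = - 4 \left(14 V + 5\right) = - 4 \left(5 + 14 V\right) = -20 - 56 V$)
$\frac{E{\left(81 \right)}}{C{\left(120 \right)}} = \frac{-20 - 4536}{120^{2}} = \frac{-20 - 4536}{14400} = \left(-4556\right) \frac{1}{14400} = - \frac{1139}{3600}$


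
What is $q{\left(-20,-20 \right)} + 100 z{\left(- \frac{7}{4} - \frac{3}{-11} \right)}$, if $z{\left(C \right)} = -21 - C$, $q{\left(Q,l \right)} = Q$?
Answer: $- \frac{21695}{11} \approx -1972.3$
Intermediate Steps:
$q{\left(-20,-20 \right)} + 100 z{\left(- \frac{7}{4} - \frac{3}{-11} \right)} = -20 + 100 \left(-21 - \left(- \frac{7}{4} - \frac{3}{-11}\right)\right) = -20 + 100 \left(-21 - \left(\left(-7\right) \frac{1}{4} - - \frac{3}{11}\right)\right) = -20 + 100 \left(-21 - \left(- \frac{7}{4} + \frac{3}{11}\right)\right) = -20 + 100 \left(-21 - - \frac{65}{44}\right) = -20 + 100 \left(-21 + \frac{65}{44}\right) = -20 + 100 \left(- \frac{859}{44}\right) = -20 - \frac{21475}{11} = - \frac{21695}{11}$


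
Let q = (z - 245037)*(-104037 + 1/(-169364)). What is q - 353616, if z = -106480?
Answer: 6193712700115249/169364 ≈ 3.6570e+10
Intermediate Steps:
q = 6193772589935473/169364 (q = (-106480 - 245037)*(-104037 + 1/(-169364)) = -351517*(-104037 - 1/169364) = -351517*(-17620122469/169364) = 6193772589935473/169364 ≈ 3.6571e+10)
q - 353616 = 6193772589935473/169364 - 353616 = 6193712700115249/169364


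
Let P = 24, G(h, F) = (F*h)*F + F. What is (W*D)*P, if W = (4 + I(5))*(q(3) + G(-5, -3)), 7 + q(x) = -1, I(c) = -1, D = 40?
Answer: -161280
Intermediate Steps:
G(h, F) = F + h*F² (G(h, F) = h*F² + F = F + h*F²)
q(x) = -8 (q(x) = -7 - 1 = -8)
W = -168 (W = (4 - 1)*(-8 - 3*(1 - 3*(-5))) = 3*(-8 - 3*(1 + 15)) = 3*(-8 - 3*16) = 3*(-8 - 48) = 3*(-56) = -168)
(W*D)*P = -168*40*24 = -6720*24 = -161280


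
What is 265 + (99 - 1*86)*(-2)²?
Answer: 317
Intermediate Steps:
265 + (99 - 1*86)*(-2)² = 265 + (99 - 86)*4 = 265 + 13*4 = 265 + 52 = 317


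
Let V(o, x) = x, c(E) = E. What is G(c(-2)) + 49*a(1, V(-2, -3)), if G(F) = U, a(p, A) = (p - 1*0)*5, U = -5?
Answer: 240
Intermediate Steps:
a(p, A) = 5*p (a(p, A) = (p + 0)*5 = p*5 = 5*p)
G(F) = -5
G(c(-2)) + 49*a(1, V(-2, -3)) = -5 + 49*(5*1) = -5 + 49*5 = -5 + 245 = 240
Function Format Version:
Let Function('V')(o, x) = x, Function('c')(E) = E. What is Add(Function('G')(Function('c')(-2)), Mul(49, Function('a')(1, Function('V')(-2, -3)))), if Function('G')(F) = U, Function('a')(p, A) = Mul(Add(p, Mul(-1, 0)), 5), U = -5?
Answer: 240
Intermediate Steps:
Function('a')(p, A) = Mul(5, p) (Function('a')(p, A) = Mul(Add(p, 0), 5) = Mul(p, 5) = Mul(5, p))
Function('G')(F) = -5
Add(Function('G')(Function('c')(-2)), Mul(49, Function('a')(1, Function('V')(-2, -3)))) = Add(-5, Mul(49, Mul(5, 1))) = Add(-5, Mul(49, 5)) = Add(-5, 245) = 240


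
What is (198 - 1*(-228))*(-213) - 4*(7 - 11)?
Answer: -90722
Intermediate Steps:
(198 - 1*(-228))*(-213) - 4*(7 - 11) = (198 + 228)*(-213) - 4*(-4) = 426*(-213) + 16 = -90738 + 16 = -90722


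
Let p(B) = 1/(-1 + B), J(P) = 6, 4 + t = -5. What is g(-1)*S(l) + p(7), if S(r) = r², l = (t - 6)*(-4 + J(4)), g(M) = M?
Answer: -5399/6 ≈ -899.83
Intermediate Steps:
t = -9 (t = -4 - 5 = -9)
l = -30 (l = (-9 - 6)*(-4 + 6) = -15*2 = -30)
g(-1)*S(l) + p(7) = -1*(-30)² + 1/(-1 + 7) = -1*900 + 1/6 = -900 + ⅙ = -5399/6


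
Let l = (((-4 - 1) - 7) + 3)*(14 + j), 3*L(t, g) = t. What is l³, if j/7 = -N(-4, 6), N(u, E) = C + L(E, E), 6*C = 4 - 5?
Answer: -9261/8 ≈ -1157.6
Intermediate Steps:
L(t, g) = t/3
C = -⅙ (C = (4 - 5)/6 = (⅙)*(-1) = -⅙ ≈ -0.16667)
N(u, E) = -⅙ + E/3
j = -77/6 (j = 7*(-(-⅙ + (⅓)*6)) = 7*(-(-⅙ + 2)) = 7*(-1*11/6) = 7*(-11/6) = -77/6 ≈ -12.833)
l = -21/2 (l = (((-4 - 1) - 7) + 3)*(14 - 77/6) = ((-5 - 7) + 3)*(7/6) = (-12 + 3)*(7/6) = -9*7/6 = -21/2 ≈ -10.500)
l³ = (-21/2)³ = -9261/8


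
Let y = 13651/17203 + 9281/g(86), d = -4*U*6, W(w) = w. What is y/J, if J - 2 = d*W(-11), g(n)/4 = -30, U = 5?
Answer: -158022923/2729083920 ≈ -0.057903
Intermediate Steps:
g(n) = -120 (g(n) = 4*(-30) = -120)
d = -120 (d = -4*5*6 = -20*6 = -120)
J = 1322 (J = 2 - 120*(-11) = 2 + 1320 = 1322)
y = -158022923/2064360 (y = 13651/17203 + 9281/(-120) = 13651*(1/17203) + 9281*(-1/120) = 13651/17203 - 9281/120 = -158022923/2064360 ≈ -76.548)
y/J = -158022923/2064360/1322 = -158022923/2064360*1/1322 = -158022923/2729083920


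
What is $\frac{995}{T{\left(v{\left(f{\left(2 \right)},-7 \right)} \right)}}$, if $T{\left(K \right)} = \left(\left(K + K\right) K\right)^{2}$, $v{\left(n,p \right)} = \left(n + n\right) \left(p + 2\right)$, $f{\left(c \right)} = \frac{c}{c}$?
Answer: $\frac{199}{8000} \approx 0.024875$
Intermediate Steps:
$f{\left(c \right)} = 1$
$v{\left(n,p \right)} = 2 n \left(2 + p\right)$
$T{\left(K \right)} = 4 K^{4}$ ($T{\left(K \right)} = \left(2 K K\right)^{2} = \left(2 K^{2}\right)^{2} = 4 K^{4}$)
$\frac{995}{T{\left(v{\left(f{\left(2 \right)},-7 \right)} \right)}} = \frac{995}{4 \left(2 \cdot 1 \left(2 - 7\right)\right)^{4}} = \frac{995}{4 \left(2 \cdot 1 \left(-5\right)\right)^{4}} = \frac{995}{4 \left(-10\right)^{4}} = \frac{995}{4 \cdot 10000} = \frac{995}{40000} = 995 \cdot \frac{1}{40000} = \frac{199}{8000}$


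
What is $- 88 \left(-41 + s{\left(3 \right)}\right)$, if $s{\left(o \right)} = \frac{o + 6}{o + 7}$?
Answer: $\frac{17644}{5} \approx 3528.8$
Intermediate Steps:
$s{\left(o \right)} = \frac{6 + o}{7 + o}$
$- 88 \left(-41 + s{\left(3 \right)}\right) = - 88 \left(-41 + \frac{6 + 3}{7 + 3}\right) = - 88 \left(-41 + \frac{1}{10} \cdot 9\right) = - 88 \left(-41 + \frac{9}{10}\right) = \left(-88\right) \left(- \frac{401}{10}\right) = \frac{17644}{5}$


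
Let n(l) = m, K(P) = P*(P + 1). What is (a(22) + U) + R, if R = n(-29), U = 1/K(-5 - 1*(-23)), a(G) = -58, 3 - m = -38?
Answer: -5813/342 ≈ -16.997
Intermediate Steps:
m = 41 (m = 3 - 1*(-38) = 3 + 38 = 41)
K(P) = P*(1 + P)
n(l) = 41
U = 1/342 (U = 1/((-5 - 1*(-23))*(1 + (-5 - 1*(-23)))) = 1/((-5 + 23)*(1 + (-5 + 23))) = 1/(18*(1 + 18)) = 1/(18*19) = 1/342 ≈ 0.0029240)
R = 41
(a(22) + U) + R = (-58 + 1/342) + 41 = -19835/342 + 41 = -5813/342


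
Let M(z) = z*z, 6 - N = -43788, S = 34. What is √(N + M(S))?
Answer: 5*√1798 ≈ 212.01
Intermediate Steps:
N = 43794 (N = 6 - 1*(-43788) = 6 + 43788 = 43794)
M(z) = z²
√(N + M(S)) = √(43794 + 34²) = √(43794 + 1156) = √44950 = 5*√1798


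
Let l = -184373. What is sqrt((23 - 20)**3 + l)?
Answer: I*sqrt(184346) ≈ 429.36*I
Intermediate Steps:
sqrt((23 - 20)**3 + l) = sqrt((23 - 20)**3 - 184373) = sqrt(3**3 - 184373) = sqrt(27 - 184373) = sqrt(-184346) = I*sqrt(184346)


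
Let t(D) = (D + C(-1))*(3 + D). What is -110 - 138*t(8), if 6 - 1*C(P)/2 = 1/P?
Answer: -33506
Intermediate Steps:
C(P) = 12 - 2/P
t(D) = (3 + D)*(14 + D) (t(D) = (D + (12 - 2/(-1)))*(3 + D) = (D + (12 - 2*(-1)))*(3 + D) = (D + (12 + 2))*(3 + D) = (D + 14)*(3 + D) = (14 + D)*(3 + D) = (3 + D)*(14 + D))
-110 - 138*t(8) = -110 - 138*(42 + 8**2 + 17*8) = -110 - 138*(42 + 64 + 136) = -110 - 138*242 = -110 - 33396 = -33506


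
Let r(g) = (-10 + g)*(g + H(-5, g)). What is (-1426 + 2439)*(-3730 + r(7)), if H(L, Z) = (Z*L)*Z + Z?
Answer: -3076481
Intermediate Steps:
H(L, Z) = Z + L*Z**2 (H(L, Z) = (L*Z)*Z + Z = L*Z**2 + Z = Z + L*Z**2)
r(g) = (-10 + g)*(g + g*(1 - 5*g))
(-1426 + 2439)*(-3730 + r(7)) = (-1426 + 2439)*(-3730 + 7*(-20 - 5*7**2 + 52*7)) = 1013*(-3730 + 7*(-20 - 5*49 + 364)) = 1013*(-3730 + 7*(-20 - 245 + 364)) = 1013*(-3730 + 7*99) = 1013*(-3730 + 693) = 1013*(-3037) = -3076481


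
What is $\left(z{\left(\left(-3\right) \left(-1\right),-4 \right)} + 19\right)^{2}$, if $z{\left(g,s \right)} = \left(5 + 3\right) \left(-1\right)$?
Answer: $121$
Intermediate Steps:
$z{\left(g,s \right)} = -8$ ($z{\left(g,s \right)} = 8 \left(-1\right) = -8$)
$\left(z{\left(\left(-3\right) \left(-1\right),-4 \right)} + 19\right)^{2} = \left(-8 + 19\right)^{2} = 11^{2} = 121$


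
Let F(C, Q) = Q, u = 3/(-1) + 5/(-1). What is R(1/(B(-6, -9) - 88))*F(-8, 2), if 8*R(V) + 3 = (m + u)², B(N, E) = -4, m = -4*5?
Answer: 781/4 ≈ 195.25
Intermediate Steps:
m = -20
u = -8 (u = 3*(-1) + 5*(-1) = -3 - 5 = -8)
R(V) = 781/8 (R(V) = -3/8 + (-20 - 8)²/8 = -3/8 + (⅛)*(-28)² = -3/8 + (⅛)*784 = -3/8 + 98 = 781/8)
R(1/(B(-6, -9) - 88))*F(-8, 2) = (781/8)*2 = 781/4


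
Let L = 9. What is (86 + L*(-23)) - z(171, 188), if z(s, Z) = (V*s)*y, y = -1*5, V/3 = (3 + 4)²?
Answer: 125564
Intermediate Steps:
V = 147 (V = 3*(3 + 4)² = 3*7² = 3*49 = 147)
y = -5
z(s, Z) = -735*s (z(s, Z) = (147*s)*(-5) = -735*s)
(86 + L*(-23)) - z(171, 188) = (86 + 9*(-23)) - (-735)*171 = (86 - 207) - 1*(-125685) = -121 + 125685 = 125564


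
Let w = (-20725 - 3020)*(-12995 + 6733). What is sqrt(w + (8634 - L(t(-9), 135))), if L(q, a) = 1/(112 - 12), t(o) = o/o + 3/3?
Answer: sqrt(14869982399)/10 ≈ 12194.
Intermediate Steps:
w = 148691190 (w = -23745*(-6262) = 148691190)
t(o) = 2 (t(o) = 1 + 3*(1/3) = 1 + 1 = 2)
L(q, a) = 1/100
sqrt(w + (8634 - L(t(-9), 135))) = sqrt(148691190 + (8634 - 1*1/100)) = sqrt(148691190 + (8634 - 1/100)) = sqrt(148691190 + 863399/100) = sqrt(14869982399/100) = sqrt(14869982399)/10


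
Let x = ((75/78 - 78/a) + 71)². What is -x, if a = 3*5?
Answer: -75325041/16900 ≈ -4457.1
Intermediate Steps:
a = 15
x = 75325041/16900 (x = ((75/78 - 78/15) + 71)² = ((75*(1/78) - 78*1/15) + 71)² = ((25/26 - 26/5) + 71)² = (-551/130 + 71)² = (8679/130)² = 75325041/16900 ≈ 4457.1)
-x = -1*75325041/16900 = -75325041/16900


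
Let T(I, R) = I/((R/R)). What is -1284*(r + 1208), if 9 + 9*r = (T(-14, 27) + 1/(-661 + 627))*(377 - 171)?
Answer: -19337040/17 ≈ -1.1375e+6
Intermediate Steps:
T(I, R) = I (T(I, R) = I/1 = I*1 = I)
r = -5476/17 (r = -1 + ((-14 + 1/(-661 + 627))*(377 - 171))/9 = -1 + ((-14 + 1/(-34))*206)/9 = -1 + ((-14 - 1/34)*206)/9 = -1 + (-477/34*206)/9 = -1 + (1/9)*(-49131/17) = -1 - 5459/17 = -5476/17 ≈ -322.12)
-1284*(r + 1208) = -1284*(-5476/17 + 1208) = -1284*15060/17 = -19337040/17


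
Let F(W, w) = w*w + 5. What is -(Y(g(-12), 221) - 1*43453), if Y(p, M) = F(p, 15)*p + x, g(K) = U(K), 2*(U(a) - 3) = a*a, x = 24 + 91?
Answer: 26088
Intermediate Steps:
F(W, w) = 5 + w² (F(W, w) = w² + 5 = 5 + w²)
x = 115
U(a) = 3 + a²/2 (U(a) = 3 + (a*a)/2 = 3 + a²/2)
g(K) = 3 + K²/2
Y(p, M) = 115 + 230*p (Y(p, M) = (5 + 15²)*p + 115 = (5 + 225)*p + 115 = 230*p + 115 = 115 + 230*p)
-(Y(g(-12), 221) - 1*43453) = -((115 + 230*(3 + (½)*(-12)²)) - 1*43453) = -((115 + 230*(3 + (½)*144)) - 43453) = -((115 + 230*(3 + 72)) - 43453) = -((115 + 230*75) - 43453) = -((115 + 17250) - 43453) = -(17365 - 43453) = -1*(-26088) = 26088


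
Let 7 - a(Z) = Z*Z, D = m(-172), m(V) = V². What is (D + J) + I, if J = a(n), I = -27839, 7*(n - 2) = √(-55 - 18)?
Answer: 85725/49 - 4*I*√73/7 ≈ 1749.5 - 4.8823*I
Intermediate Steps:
n = 2 + I*√73/7 (n = 2 + √(-55 - 18)/7 = 2 + √(-73)/7 = 2 + (I*√73)/7 = 2 + I*√73/7 ≈ 2.0 + 1.2206*I)
D = 29584 (D = (-172)² = 29584)
a(Z) = 7 - Z² (a(Z) = 7 - Z*Z = 7 - Z²)
J = 7 - (2 + I*√73/7)² ≈ 4.4898 - 4.8823*I
(D + J) + I = (29584 + (220/49 - 4*I*√73/7)) - 27839 = (1449836/49 - 4*I*√73/7) - 27839 = 85725/49 - 4*I*√73/7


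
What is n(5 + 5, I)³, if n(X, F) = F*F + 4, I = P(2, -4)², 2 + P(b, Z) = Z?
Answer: 2197000000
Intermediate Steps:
P(b, Z) = -2 + Z
I = 36 (I = (-2 - 4)² = (-6)² = 36)
n(X, F) = 4 + F² (n(X, F) = F² + 4 = 4 + F²)
n(5 + 5, I)³ = (4 + 36²)³ = (4 + 1296)³ = 1300³ = 2197000000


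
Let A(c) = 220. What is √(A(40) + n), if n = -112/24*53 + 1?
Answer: I*√237/3 ≈ 5.1316*I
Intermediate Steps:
n = -739/3 (n = -112*1/24*53 + 1 = -14/3*53 + 1 = -742/3 + 1 = -739/3 ≈ -246.33)
√(A(40) + n) = √(220 - 739/3) = √(-79/3) = I*√237/3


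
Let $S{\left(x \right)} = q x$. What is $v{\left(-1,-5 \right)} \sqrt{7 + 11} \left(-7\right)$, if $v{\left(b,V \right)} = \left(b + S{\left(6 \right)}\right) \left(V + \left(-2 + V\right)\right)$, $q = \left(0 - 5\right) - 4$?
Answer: $- 13860 \sqrt{2} \approx -19601.0$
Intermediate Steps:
$q = -9$ ($q = -5 - 4 = -9$)
$S{\left(x \right)} = - 9 x$
$v{\left(b,V \right)} = \left(-54 + b\right) \left(-2 + 2 V\right)$ ($v{\left(b,V \right)} = \left(b - 54\right) \left(V + \left(-2 + V\right)\right) = \left(b - 54\right) \left(-2 + 2 V\right) = \left(-54 + b\right) \left(-2 + 2 V\right)$)
$v{\left(-1,-5 \right)} \sqrt{7 + 11} \left(-7\right) = \left(108 - -540 - -2 + 2 \left(-5\right) \left(-1\right)\right) \sqrt{7 + 11} \left(-7\right) = \left(108 + 540 + 2 + 10\right) \sqrt{18} \left(-7\right) = 660 \cdot 3 \sqrt{2} \left(-7\right) = 1980 \sqrt{2} \left(-7\right) = - 13860 \sqrt{2}$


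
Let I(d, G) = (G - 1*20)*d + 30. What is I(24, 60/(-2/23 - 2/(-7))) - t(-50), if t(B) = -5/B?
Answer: 67949/10 ≈ 6794.9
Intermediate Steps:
I(d, G) = 30 + d*(-20 + G) (I(d, G) = (G - 20)*d + 30 = (-20 + G)*d + 30 = d*(-20 + G) + 30 = 30 + d*(-20 + G))
I(24, 60/(-2/23 - 2/(-7))) - t(-50) = (30 - 20*24 + (60/(-2/23 - 2/(-7)))*24) - (-5)/(-50) = (30 - 480 + (60/(-2*1/23 - 2*(-⅐)))*24) - (-5)*(-1)/50 = (30 - 480 + (60/(-2/23 + 2/7))*24) - 1*⅒ = (30 - 480 + (60/(32/161))*24) - ⅒ = (30 - 480 + (60*(161/32))*24) - ⅒ = (30 - 480 + (2415/8)*24) - ⅒ = (30 - 480 + 7245) - ⅒ = 6795 - ⅒ = 67949/10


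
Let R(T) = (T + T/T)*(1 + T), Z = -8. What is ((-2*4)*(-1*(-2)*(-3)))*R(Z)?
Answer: 2352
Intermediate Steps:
R(T) = (1 + T)² (R(T) = (T + 1)*(1 + T) = (1 + T)*(1 + T) = (1 + T)²)
((-2*4)*(-1*(-2)*(-3)))*R(Z) = ((-2*4)*(-1*(-2)*(-3)))*(1 + (-8)² + 2*(-8)) = (-16*(-3))*(1 + 64 - 16) = -8*(-6)*49 = 48*49 = 2352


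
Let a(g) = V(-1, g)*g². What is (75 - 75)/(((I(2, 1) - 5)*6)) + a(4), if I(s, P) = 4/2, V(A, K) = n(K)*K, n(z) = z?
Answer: 256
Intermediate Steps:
V(A, K) = K² (V(A, K) = K*K = K²)
I(s, P) = 2 (I(s, P) = 4*(½) = 2)
a(g) = g⁴ (a(g) = g²*g² = g⁴)
(75 - 75)/(((I(2, 1) - 5)*6)) + a(4) = (75 - 75)/(((2 - 5)*6)) + 4⁴ = 0/(-3*6) + 256 = 0/(-18) + 256 = -1/18*0 + 256 = 0 + 256 = 256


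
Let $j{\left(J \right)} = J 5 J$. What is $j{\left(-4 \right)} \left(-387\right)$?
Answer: $-30960$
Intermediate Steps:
$j{\left(J \right)} = 5 J^{2}$ ($j{\left(J \right)} = 5 J J = 5 J^{2}$)
$j{\left(-4 \right)} \left(-387\right) = 5 \left(-4\right)^{2} \left(-387\right) = 5 \cdot 16 \left(-387\right) = 80 \left(-387\right) = -30960$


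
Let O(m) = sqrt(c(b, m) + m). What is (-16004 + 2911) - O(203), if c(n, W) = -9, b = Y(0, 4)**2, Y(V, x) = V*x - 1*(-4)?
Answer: -13093 - sqrt(194) ≈ -13107.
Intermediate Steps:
Y(V, x) = 4 + V*x (Y(V, x) = V*x + 4 = 4 + V*x)
b = 16 (b = (4 + 0*4)**2 = (4 + 0)**2 = 4**2 = 16)
O(m) = sqrt(-9 + m)
(-16004 + 2911) - O(203) = (-16004 + 2911) - sqrt(-9 + 203) = -13093 - sqrt(194)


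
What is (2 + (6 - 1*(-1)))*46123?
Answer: 415107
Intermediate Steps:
(2 + (6 - 1*(-1)))*46123 = (2 + (6 + 1))*46123 = (2 + 7)*46123 = 9*46123 = 415107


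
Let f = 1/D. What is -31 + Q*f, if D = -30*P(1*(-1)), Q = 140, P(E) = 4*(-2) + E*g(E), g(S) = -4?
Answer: -179/6 ≈ -29.833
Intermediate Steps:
P(E) = -8 - 4*E (P(E) = 4*(-2) + E*(-4) = -8 - 4*E)
D = 120 (D = -30*(-8 - 4*(-1)) = -30*(-8 + 4) = -30*(-4) = 120)
f = 1/120 ≈ 0.0083333
-31 + Q*f = -31 + 140*(1/120) = -31 + 7/6 = -179/6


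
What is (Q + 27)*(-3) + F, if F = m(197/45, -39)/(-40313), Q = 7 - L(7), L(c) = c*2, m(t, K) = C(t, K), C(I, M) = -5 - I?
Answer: -108844678/1814085 ≈ -60.000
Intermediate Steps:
m(t, K) = -5 - t
L(c) = 2*c
Q = -7 (Q = 7 - 2*7 = 7 - 1*14 = 7 - 14 = -7)
F = 422/1814085 (F = (-5 - 197/45)/(-40313) = (-5 - 197/45)*(-1/40313) = -422/45*(-1/40313) = 422/1814085 ≈ 0.00023262)
(Q + 27)*(-3) + F = (-7 + 27)*(-3) + 422/1814085 = 20*(-3) + 422/1814085 = -60 + 422/1814085 = -108844678/1814085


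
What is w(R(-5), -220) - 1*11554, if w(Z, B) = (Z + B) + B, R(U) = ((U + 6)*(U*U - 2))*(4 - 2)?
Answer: -11948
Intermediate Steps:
R(U) = 2*(-2 + U²)*(6 + U) (R(U) = ((6 + U)*(U² - 2))*2 = ((6 + U)*(-2 + U²))*2 = ((-2 + U²)*(6 + U))*2 = 2*(-2 + U²)*(6 + U))
w(Z, B) = Z + 2*B (w(Z, B) = (B + Z) + B = Z + 2*B)
w(R(-5), -220) - 1*11554 = ((-24 - 4*(-5) + 2*(-5)³ + 12*(-5)²) + 2*(-220)) - 1*11554 = ((-24 + 20 + 2*(-125) + 12*25) - 440) - 11554 = ((-24 + 20 - 250 + 300) - 440) - 11554 = (46 - 440) - 11554 = -394 - 11554 = -11948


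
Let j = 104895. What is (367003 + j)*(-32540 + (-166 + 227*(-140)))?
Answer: -30430814428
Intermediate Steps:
(367003 + j)*(-32540 + (-166 + 227*(-140))) = (367003 + 104895)*(-32540 + (-166 + 227*(-140))) = 471898*(-32540 + (-166 - 31780)) = 471898*(-32540 - 31946) = 471898*(-64486) = -30430814428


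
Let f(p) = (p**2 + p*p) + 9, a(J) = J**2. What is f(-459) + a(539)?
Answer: 711892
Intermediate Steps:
f(p) = 9 + 2*p**2 (f(p) = (p**2 + p**2) + 9 = 2*p**2 + 9 = 9 + 2*p**2)
f(-459) + a(539) = (9 + 2*(-459)**2) + 539**2 = (9 + 2*210681) + 290521 = (9 + 421362) + 290521 = 421371 + 290521 = 711892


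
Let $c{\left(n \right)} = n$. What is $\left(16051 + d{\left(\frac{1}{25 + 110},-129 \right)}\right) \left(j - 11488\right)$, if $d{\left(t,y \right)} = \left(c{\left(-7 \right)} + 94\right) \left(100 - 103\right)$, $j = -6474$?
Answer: $-283619980$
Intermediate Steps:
$d{\left(t,y \right)} = -261$ ($d{\left(t,y \right)} = \left(-7 + 94\right) \left(100 - 103\right) = 87 \left(-3\right) = -261$)
$\left(16051 + d{\left(\frac{1}{25 + 110},-129 \right)}\right) \left(j - 11488\right) = \left(16051 - 261\right) \left(-6474 - 11488\right) = 15790 \left(-17962\right) = -283619980$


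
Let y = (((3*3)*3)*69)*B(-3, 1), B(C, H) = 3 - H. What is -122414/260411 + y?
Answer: 970168972/260411 ≈ 3725.5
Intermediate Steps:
y = 3726 (y = (((3*3)*3)*69)*(3 - 1*1) = ((9*3)*69)*(3 - 1) = (27*69)*2 = 1863*2 = 3726)
-122414/260411 + y = -122414/260411 + 3726 = 970168972/260411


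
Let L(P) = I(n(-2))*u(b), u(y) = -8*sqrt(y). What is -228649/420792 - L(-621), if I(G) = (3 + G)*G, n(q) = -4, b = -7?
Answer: -228649/420792 + 32*I*sqrt(7) ≈ -0.54338 + 84.664*I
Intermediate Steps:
I(G) = G*(3 + G)
L(P) = -32*I*sqrt(7) (L(P) = (-4*(3 - 4))*(-8*I*sqrt(7)) = (-4*(-1))*(-8*I*sqrt(7)) = 4*(-8*I*sqrt(7)) = -32*I*sqrt(7))
-228649/420792 - L(-621) = -228649/420792 - (-32)*I*sqrt(7) = -228649*1/420792 + 32*I*sqrt(7) = -228649/420792 + 32*I*sqrt(7)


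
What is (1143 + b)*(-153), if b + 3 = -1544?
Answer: 61812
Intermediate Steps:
b = -1547 (b = -3 - 1544 = -1547)
(1143 + b)*(-153) = (1143 - 1547)*(-153) = -404*(-153) = 61812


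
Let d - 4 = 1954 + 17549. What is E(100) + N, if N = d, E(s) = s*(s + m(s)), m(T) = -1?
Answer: 29407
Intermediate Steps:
E(s) = s*(-1 + s) (E(s) = s*(s - 1) = s*(-1 + s))
d = 19507 (d = 4 + (1954 + 17549) = 4 + 19503 = 19507)
N = 19507
E(100) + N = 100*(-1 + 100) + 19507 = 100*99 + 19507 = 9900 + 19507 = 29407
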